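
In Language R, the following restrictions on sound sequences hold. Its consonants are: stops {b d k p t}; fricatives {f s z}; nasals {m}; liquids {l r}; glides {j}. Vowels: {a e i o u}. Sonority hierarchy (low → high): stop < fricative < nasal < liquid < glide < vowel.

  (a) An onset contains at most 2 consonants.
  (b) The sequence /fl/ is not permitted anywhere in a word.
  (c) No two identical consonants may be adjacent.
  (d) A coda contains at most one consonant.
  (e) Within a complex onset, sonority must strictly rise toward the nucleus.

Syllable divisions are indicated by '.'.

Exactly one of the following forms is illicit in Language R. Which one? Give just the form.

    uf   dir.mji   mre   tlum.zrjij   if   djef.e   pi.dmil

tlum.zrjij

uf — σ1 onset /∅/, coda /f/ ok → licit
dir.mji — σ1 onset /d/, coda /r/ ok; σ2 onset /mj/ (3→5 rises), coda /∅/ ok → licit
mre — σ1 onset /mr/ (3→4 rises), coda /∅/ ok → licit
tlum.zrjij — violates constraint (a): syllable 2 onset /zrj/ has 3 consonants (> 2) → illicit
if — σ1 onset /∅/, coda /f/ ok → licit
djef.e — σ1 onset /dj/ (1→5 rises), coda /f/ ok; σ2 onset /∅/, coda /∅/ ok → licit
pi.dmil — σ1 onset /p/, coda /∅/ ok; σ2 onset /dm/ (1→3 rises), coda /l/ ok → licit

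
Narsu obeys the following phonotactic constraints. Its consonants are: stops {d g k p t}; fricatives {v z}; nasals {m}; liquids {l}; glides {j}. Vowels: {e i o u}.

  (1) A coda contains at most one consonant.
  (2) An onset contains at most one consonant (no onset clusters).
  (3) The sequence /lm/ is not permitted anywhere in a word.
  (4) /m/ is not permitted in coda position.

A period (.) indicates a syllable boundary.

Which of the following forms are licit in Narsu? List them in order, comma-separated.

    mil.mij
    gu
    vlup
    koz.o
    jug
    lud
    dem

gu, koz.o, jug, lud

mil.mij — violates constraint 3: contains banned sequence /lm/ → illicit
gu — σ1 onset /g/, coda /∅/ ok → licit
vlup — violates constraint 2: syllable 1 onset /vl/ has 2 consonants (> 1) → illicit
koz.o — σ1 onset /k/, coda /z/ ok; σ2 onset /∅/, coda /∅/ ok → licit
jug — σ1 onset /j/, coda /g/ ok → licit
lud — σ1 onset /l/, coda /d/ ok → licit
dem — violates constraint 4: syllable 1 coda contains /m/ → illicit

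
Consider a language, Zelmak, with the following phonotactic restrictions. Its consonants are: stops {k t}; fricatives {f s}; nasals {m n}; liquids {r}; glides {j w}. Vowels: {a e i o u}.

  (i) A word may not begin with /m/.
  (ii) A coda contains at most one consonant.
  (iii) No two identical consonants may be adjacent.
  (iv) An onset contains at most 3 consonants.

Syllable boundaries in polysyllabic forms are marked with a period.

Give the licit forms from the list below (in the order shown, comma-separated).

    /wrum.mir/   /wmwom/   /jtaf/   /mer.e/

/wmwom/, /jtaf/

/wrum.mir/ — violates constraint (iii): adjacent identical consonants /mm/ → illicit
/wmwom/ — σ1 onset /wmw/ (3C), coda /m/ ok → licit
/jtaf/ — σ1 onset /jt/ (2C), coda /f/ ok → licit
/mer.e/ — violates constraint (i): word begins with /m/ → illicit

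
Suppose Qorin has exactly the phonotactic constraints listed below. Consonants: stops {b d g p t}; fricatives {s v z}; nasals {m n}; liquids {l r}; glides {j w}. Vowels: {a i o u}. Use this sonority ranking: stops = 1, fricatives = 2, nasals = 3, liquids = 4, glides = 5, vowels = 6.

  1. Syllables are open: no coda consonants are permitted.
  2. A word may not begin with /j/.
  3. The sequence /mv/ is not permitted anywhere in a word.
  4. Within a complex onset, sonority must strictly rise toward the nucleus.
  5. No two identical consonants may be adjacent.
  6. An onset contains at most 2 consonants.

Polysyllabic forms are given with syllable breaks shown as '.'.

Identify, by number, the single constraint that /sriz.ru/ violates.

/sriz.ru/: syllable 1 coda /z/ has 1 consonant (> 0).
This is a violation of constraint 1: "Syllables are open: no coda consonants are permitted."
The remaining constraints (2, 3, 4, 5, 6) are satisfied.

1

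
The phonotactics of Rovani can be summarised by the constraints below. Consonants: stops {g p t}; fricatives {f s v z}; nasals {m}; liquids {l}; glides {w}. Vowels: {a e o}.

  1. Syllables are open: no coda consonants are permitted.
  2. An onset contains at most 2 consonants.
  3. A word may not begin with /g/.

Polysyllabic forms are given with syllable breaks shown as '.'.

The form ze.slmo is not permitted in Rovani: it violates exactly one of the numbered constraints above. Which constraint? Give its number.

ze.slmo: syllable 2 onset /slm/ has 3 consonants (> 2).
This is a violation of constraint 2: "An onset contains at most 2 consonants."
The remaining constraints (1, 3) are satisfied.

2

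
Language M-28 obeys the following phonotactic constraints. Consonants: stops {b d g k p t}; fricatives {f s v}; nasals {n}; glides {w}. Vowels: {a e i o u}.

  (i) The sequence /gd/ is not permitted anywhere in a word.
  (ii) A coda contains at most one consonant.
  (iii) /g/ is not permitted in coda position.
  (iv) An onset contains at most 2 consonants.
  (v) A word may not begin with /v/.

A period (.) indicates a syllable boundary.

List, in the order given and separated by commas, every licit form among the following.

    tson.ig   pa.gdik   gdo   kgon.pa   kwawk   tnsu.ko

kgon.pa

tson.ig — violates constraint (iii): syllable 2 coda contains /g/ → illicit
pa.gdik — violates constraint (i): contains banned sequence /gd/ → illicit
gdo — violates constraint (i): contains banned sequence /gd/ → illicit
kgon.pa — σ1 onset /kg/ (2C), coda /n/ ok; σ2 onset /p/, coda /∅/ ok → licit
kwawk — violates constraint (ii): syllable 1 coda /wk/ has 2 consonants (> 1) → illicit
tnsu.ko — violates constraint (iv): syllable 1 onset /tns/ has 3 consonants (> 2) → illicit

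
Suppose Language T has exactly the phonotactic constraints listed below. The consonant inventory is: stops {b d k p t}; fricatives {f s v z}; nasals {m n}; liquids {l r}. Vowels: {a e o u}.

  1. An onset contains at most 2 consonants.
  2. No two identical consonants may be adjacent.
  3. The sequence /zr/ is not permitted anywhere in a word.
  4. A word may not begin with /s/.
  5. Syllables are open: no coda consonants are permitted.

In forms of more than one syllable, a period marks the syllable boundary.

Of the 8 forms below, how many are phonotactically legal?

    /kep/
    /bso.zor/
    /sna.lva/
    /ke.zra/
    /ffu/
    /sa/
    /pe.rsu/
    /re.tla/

/kep/ — violates constraint 5: syllable 1 coda /p/ has 1 consonant (> 0) → phonotactically illegal
/bso.zor/ — violates constraint 5: syllable 2 coda /r/ has 1 consonant (> 0) → phonotactically illegal
/sna.lva/ — violates constraint 4: word begins with /s/ → phonotactically illegal
/ke.zra/ — violates constraint 3: contains banned sequence /zr/ → phonotactically illegal
/ffu/ — violates constraint 2: adjacent identical consonants /ff/ → phonotactically illegal
/sa/ — violates constraint 4: word begins with /s/ → phonotactically illegal
/pe.rsu/ — σ1 onset /p/, coda /∅/ ok; σ2 onset /rs/ (2C), coda /∅/ ok → phonotactically legal
/re.tla/ — σ1 onset /r/, coda /∅/ ok; σ2 onset /tl/ (2C), coda /∅/ ok → phonotactically legal
Phonotactically legal: /pe.rsu/, /re.tla/ → 2.

2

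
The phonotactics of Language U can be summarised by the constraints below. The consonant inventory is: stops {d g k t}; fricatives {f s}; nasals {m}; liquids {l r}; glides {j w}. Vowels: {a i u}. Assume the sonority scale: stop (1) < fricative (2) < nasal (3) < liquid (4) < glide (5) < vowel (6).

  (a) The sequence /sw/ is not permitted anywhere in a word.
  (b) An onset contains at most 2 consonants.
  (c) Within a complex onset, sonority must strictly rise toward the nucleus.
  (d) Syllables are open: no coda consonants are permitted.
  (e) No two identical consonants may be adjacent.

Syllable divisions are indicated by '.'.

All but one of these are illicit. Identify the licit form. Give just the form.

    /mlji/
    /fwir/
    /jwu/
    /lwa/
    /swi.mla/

/mlji/ — violates constraint (b): syllable 1 onset /mlj/ has 3 consonants (> 2) → illicit
/fwir/ — violates constraint (d): syllable 1 coda /r/ has 1 consonant (> 0) → illicit
/jwu/ — violates constraint (c): syllable 1 onset /jw/: /j/ (glide, 5) → /w/ (glide, 5) does not rise → illicit
/lwa/ — σ1 onset /lw/ (4→5 rises), coda /∅/ ok → licit
/swi.mla/ — violates constraint (a): contains banned sequence /sw/ → illicit

/lwa/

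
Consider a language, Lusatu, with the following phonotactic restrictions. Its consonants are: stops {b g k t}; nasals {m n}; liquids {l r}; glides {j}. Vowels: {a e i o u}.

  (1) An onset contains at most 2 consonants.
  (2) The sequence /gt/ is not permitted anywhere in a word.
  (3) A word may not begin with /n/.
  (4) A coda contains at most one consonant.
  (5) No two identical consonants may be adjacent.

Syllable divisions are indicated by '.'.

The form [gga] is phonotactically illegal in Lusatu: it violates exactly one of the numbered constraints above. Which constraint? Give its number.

5

[gga]: adjacent identical consonants /gg/.
This is a violation of constraint 5: "No two identical consonants may be adjacent."
The remaining constraints (1, 2, 3, 4) are satisfied.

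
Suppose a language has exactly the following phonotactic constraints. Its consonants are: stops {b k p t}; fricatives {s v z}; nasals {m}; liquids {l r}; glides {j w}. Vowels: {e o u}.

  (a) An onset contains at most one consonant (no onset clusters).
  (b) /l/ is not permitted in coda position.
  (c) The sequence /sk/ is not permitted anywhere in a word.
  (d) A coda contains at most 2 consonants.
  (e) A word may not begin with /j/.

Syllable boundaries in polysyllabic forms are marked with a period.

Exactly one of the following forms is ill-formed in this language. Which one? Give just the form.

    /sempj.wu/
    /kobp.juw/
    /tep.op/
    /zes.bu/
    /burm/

/sempj.wu/

/sempj.wu/ — violates constraint (d): syllable 1 coda /mpj/ has 3 consonants (> 2) → ill-formed
/kobp.juw/ — σ1 onset /k/, coda /bp/ (2C) ok; σ2 onset /j/, coda /w/ ok → well-formed
/tep.op/ — σ1 onset /t/, coda /p/ ok; σ2 onset /∅/, coda /p/ ok → well-formed
/zes.bu/ — σ1 onset /z/, coda /s/ ok; σ2 onset /b/, coda /∅/ ok → well-formed
/burm/ — σ1 onset /b/, coda /rm/ (2C) ok → well-formed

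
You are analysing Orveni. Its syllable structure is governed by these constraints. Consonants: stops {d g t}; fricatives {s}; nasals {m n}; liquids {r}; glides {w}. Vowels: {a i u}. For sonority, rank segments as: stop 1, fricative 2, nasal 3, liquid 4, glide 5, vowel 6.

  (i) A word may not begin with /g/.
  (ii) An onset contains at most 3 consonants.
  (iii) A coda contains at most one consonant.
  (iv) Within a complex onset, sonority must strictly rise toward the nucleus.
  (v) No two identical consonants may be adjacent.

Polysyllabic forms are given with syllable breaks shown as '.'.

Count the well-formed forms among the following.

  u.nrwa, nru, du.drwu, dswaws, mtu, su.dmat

4

u.nrwa — σ1 onset /∅/, coda /∅/ ok; σ2 onset /nrw/ (3→4→5 rises), coda /∅/ ok → well-formed
nru — σ1 onset /nr/ (3→4 rises), coda /∅/ ok → well-formed
du.drwu — σ1 onset /d/, coda /∅/ ok; σ2 onset /drw/ (1→4→5 rises), coda /∅/ ok → well-formed
dswaws — violates constraint (iii): syllable 1 coda /ws/ has 2 consonants (> 1) → ill-formed
mtu — violates constraint (iv): syllable 1 onset /mt/: /m/ (nasal, 3) → /t/ (stop, 1) does not rise → ill-formed
su.dmat — σ1 onset /s/, coda /∅/ ok; σ2 onset /dm/ (1→3 rises), coda /t/ ok → well-formed
Well-formed: u.nrwa, nru, du.drwu, su.dmat → 4.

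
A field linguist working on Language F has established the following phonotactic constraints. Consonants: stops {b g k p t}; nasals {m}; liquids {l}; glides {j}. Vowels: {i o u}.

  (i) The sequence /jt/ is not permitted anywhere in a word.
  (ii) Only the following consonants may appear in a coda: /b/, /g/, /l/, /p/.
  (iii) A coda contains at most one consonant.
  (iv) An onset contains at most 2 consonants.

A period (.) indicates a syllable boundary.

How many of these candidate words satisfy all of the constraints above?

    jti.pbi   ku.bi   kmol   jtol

2

jti.pbi — violates constraint (i): contains banned sequence /jt/ → ill-formed
ku.bi — σ1 onset /k/, coda /∅/ ok; σ2 onset /b/, coda /∅/ ok → well-formed
kmol — σ1 onset /km/ (2C), coda /l/ ok → well-formed
jtol — violates constraint (i): contains banned sequence /jt/ → ill-formed
Well-formed: ku.bi, kmol → 2.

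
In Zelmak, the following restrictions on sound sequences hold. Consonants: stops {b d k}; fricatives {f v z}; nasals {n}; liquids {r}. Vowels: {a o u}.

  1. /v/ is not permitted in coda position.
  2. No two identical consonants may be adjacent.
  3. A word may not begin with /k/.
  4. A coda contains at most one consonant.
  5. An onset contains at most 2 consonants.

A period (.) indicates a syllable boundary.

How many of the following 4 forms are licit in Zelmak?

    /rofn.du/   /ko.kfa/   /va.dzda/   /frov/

/rofn.du/ — violates constraint 4: syllable 1 coda /fn/ has 2 consonants (> 1) → illicit
/ko.kfa/ — violates constraint 3: word begins with /k/ → illicit
/va.dzda/ — violates constraint 5: syllable 2 onset /dzd/ has 3 consonants (> 2) → illicit
/frov/ — violates constraint 1: syllable 1 coda contains /v/ → illicit
No form is licit → 0.

0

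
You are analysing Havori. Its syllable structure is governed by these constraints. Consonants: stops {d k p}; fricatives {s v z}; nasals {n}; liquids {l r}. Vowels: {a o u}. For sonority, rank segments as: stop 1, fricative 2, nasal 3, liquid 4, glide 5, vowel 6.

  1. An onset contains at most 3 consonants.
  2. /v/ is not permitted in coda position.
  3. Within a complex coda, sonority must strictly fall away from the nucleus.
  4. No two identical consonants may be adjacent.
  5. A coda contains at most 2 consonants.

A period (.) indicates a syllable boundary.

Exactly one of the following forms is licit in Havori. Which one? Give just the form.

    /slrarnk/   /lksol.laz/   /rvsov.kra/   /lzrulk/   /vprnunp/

/slrarnk/ — violates constraint 5: syllable 1 coda /rnk/ has 3 consonants (> 2) → illicit
/lksol.laz/ — violates constraint 4: adjacent identical consonants /ll/ → illicit
/rvsov.kra/ — violates constraint 2: syllable 1 coda contains /v/ → illicit
/lzrulk/ — σ1 onset /lzr/ (3C), coda /lk/ (4→1 falls) ok → licit
/vprnunp/ — violates constraint 1: syllable 1 onset /vprn/ has 4 consonants (> 3) → illicit

/lzrulk/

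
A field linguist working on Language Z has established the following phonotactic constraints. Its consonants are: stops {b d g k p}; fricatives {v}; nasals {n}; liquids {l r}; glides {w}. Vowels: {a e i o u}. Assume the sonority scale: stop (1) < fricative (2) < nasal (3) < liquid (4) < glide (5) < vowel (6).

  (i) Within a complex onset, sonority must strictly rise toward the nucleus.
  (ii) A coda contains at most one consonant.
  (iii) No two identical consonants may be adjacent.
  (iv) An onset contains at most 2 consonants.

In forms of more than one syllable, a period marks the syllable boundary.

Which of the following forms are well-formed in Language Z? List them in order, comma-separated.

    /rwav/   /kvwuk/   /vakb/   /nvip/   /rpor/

/rwav/

/rwav/ — σ1 onset /rw/ (4→5 rises), coda /v/ ok → well-formed
/kvwuk/ — violates constraint (iv): syllable 1 onset /kvw/ has 3 consonants (> 2) → ill-formed
/vakb/ — violates constraint (ii): syllable 1 coda /kb/ has 2 consonants (> 1) → ill-formed
/nvip/ — violates constraint (i): syllable 1 onset /nv/: /n/ (nasal, 3) → /v/ (fricative, 2) does not rise → ill-formed
/rpor/ — violates constraint (i): syllable 1 onset /rp/: /r/ (liquid, 4) → /p/ (stop, 1) does not rise → ill-formed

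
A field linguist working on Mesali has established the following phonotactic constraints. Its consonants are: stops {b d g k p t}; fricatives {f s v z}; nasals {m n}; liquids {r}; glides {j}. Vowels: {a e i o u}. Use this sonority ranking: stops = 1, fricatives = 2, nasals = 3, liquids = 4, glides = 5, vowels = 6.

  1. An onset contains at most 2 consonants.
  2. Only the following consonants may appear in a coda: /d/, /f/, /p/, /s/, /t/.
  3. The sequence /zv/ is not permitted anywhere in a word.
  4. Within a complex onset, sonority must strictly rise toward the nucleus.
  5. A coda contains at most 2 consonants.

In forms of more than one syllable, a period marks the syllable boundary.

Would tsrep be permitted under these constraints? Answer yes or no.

tsrep — violates constraint 1: syllable 1 onset /tsr/ has 3 consonants (> 2) → not permitted

no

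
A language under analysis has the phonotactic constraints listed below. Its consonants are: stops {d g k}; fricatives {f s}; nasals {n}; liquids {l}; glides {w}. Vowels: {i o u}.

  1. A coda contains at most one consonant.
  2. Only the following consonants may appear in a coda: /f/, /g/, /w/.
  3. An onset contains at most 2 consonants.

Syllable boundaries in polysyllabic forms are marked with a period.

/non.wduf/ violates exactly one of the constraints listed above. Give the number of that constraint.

2

/non.wduf/: syllable 1 coda contains /n/, which is not a licensed coda consonant.
This is a violation of constraint 2: "Only the following consonants may appear in a coda: /f/, /g/, /w/."
The remaining constraints (1, 3) are satisfied.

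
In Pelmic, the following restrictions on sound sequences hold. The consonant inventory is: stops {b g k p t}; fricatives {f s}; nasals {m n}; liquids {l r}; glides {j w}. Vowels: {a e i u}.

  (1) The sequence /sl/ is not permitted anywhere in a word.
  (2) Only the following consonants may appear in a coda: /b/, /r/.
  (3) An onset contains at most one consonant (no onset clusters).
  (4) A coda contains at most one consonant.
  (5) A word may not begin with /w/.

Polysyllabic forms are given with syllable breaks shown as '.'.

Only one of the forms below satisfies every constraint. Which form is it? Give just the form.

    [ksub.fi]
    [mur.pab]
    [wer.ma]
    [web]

[mur.pab]

[ksub.fi] — violates constraint 3: syllable 1 onset /ks/ has 2 consonants (> 1) → ill-formed
[mur.pab] — σ1 onset /m/, coda /r/ ok; σ2 onset /p/, coda /b/ ok → well-formed
[wer.ma] — violates constraint 5: word begins with /w/ → ill-formed
[web] — violates constraint 5: word begins with /w/ → ill-formed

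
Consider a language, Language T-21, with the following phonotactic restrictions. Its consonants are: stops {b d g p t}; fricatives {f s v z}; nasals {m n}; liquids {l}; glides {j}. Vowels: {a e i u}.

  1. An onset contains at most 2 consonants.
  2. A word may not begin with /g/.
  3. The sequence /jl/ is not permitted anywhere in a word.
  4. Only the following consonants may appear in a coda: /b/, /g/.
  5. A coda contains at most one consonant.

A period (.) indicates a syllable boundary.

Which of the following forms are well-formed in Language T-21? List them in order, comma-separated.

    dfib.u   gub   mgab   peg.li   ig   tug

dfib.u, mgab, peg.li, ig, tug

dfib.u — σ1 onset /df/ (2C), coda /b/ ok; σ2 onset /∅/, coda /∅/ ok → well-formed
gub — violates constraint 2: word begins with /g/ → ill-formed
mgab — σ1 onset /mg/ (2C), coda /b/ ok → well-formed
peg.li — σ1 onset /p/, coda /g/ ok; σ2 onset /l/, coda /∅/ ok → well-formed
ig — σ1 onset /∅/, coda /g/ ok → well-formed
tug — σ1 onset /t/, coda /g/ ok → well-formed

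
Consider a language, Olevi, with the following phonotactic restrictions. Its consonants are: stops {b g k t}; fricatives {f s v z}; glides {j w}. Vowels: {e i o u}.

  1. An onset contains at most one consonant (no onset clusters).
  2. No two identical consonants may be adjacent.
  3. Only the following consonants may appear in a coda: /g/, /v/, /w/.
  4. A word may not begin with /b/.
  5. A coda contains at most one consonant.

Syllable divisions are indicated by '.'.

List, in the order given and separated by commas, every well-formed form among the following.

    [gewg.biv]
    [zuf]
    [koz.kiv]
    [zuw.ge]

[gewg.biv] — violates constraint 5: syllable 1 coda /wg/ has 2 consonants (> 1) → ill-formed
[zuf] — violates constraint 3: syllable 1 coda contains /f/, which is not a licensed coda consonant → ill-formed
[koz.kiv] — violates constraint 3: syllable 1 coda contains /z/, which is not a licensed coda consonant → ill-formed
[zuw.ge] — σ1 onset /z/, coda /w/ ok; σ2 onset /g/, coda /∅/ ok → well-formed

[zuw.ge]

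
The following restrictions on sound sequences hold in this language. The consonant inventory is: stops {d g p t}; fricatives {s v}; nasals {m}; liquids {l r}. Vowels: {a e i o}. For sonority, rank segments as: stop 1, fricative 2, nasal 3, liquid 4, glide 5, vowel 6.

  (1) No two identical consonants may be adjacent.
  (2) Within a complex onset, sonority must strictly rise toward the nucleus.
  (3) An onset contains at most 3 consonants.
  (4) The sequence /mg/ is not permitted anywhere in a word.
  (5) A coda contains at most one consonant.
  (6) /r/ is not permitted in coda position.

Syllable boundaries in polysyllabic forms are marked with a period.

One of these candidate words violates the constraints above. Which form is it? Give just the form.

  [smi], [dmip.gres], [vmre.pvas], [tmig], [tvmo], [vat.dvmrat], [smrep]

[vat.dvmrat]

[smi] — σ1 onset /sm/ (2→3 rises), coda /∅/ ok → licit
[dmip.gres] — σ1 onset /dm/ (1→3 rises), coda /p/ ok; σ2 onset /gr/ (1→4 rises), coda /s/ ok → licit
[vmre.pvas] — σ1 onset /vmr/ (2→3→4 rises), coda /∅/ ok; σ2 onset /pv/ (1→2 rises), coda /s/ ok → licit
[tmig] — σ1 onset /tm/ (1→3 rises), coda /g/ ok → licit
[tvmo] — σ1 onset /tvm/ (1→2→3 rises), coda /∅/ ok → licit
[vat.dvmrat] — violates constraint 3: syllable 2 onset /dvmr/ has 4 consonants (> 3) → illicit
[smrep] — σ1 onset /smr/ (2→3→4 rises), coda /p/ ok → licit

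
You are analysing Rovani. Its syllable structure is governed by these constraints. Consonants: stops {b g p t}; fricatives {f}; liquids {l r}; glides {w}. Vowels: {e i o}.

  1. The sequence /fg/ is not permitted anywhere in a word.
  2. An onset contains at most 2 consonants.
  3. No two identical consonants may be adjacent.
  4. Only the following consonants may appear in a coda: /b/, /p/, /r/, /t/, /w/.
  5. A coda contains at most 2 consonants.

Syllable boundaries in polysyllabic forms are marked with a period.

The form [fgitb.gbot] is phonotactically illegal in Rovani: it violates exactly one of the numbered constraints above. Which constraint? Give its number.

[fgitb.gbot]: contains banned sequence /fg/.
This is a violation of constraint 1: "The sequence /fg/ is not permitted anywhere in a word."
The remaining constraints (2, 3, 4, 5) are satisfied.

1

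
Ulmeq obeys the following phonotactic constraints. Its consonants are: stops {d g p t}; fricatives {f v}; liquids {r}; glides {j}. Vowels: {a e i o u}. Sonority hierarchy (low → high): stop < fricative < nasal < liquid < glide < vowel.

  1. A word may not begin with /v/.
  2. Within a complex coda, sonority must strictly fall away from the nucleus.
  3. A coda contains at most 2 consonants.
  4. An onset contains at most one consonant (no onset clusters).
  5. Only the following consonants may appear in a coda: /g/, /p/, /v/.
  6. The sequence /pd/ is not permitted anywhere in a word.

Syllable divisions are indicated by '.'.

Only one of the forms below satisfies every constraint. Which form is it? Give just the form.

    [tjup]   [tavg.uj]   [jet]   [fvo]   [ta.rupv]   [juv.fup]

[tjup] — violates constraint 4: syllable 1 onset /tj/ has 2 consonants (> 1) → not permitted
[tavg.uj] — violates constraint 5: syllable 2 coda contains /j/, which is not a licensed coda consonant → not permitted
[jet] — violates constraint 5: syllable 1 coda contains /t/, which is not a licensed coda consonant → not permitted
[fvo] — violates constraint 4: syllable 1 onset /fv/ has 2 consonants (> 1) → not permitted
[ta.rupv] — violates constraint 2: syllable 2 coda /pv/: /p/ (stop, 1) → /v/ (fricative, 2) does not fall → not permitted
[juv.fup] — σ1 onset /j/, coda /v/ ok; σ2 onset /f/, coda /p/ ok → permitted

[juv.fup]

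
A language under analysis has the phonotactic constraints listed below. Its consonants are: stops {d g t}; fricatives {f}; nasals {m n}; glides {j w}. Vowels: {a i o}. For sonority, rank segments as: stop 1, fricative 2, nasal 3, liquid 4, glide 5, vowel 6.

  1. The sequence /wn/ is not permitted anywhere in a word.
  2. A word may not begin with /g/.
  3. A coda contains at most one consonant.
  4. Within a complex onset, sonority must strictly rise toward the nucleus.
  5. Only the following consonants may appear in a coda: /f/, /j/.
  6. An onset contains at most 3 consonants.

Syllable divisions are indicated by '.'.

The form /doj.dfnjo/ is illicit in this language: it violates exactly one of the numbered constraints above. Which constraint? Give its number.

/doj.dfnjo/: syllable 2 onset /dfnj/ has 4 consonants (> 3).
This is a violation of constraint 6: "An onset contains at most 3 consonants."
The remaining constraints (1, 2, 3, 4, 5) are satisfied.

6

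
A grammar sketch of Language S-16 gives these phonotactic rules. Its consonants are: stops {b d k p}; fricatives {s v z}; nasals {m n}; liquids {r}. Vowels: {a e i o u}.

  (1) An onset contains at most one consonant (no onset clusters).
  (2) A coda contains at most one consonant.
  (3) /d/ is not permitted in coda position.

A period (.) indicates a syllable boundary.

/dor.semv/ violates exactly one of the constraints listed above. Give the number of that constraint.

/dor.semv/: syllable 2 coda /mv/ has 2 consonants (> 1).
This is a violation of constraint 2: "A coda contains at most one consonant."
The remaining constraints (1, 3) are satisfied.

2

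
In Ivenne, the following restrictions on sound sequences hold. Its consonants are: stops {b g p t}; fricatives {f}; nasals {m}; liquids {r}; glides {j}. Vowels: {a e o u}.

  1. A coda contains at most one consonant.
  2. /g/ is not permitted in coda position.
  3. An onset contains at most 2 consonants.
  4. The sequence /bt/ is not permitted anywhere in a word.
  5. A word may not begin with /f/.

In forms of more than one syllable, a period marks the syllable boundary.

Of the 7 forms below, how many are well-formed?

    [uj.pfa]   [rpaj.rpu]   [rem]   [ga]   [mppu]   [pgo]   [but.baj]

[uj.pfa] — σ1 onset /∅/, coda /j/ ok; σ2 onset /pf/ (2C), coda /∅/ ok → well-formed
[rpaj.rpu] — σ1 onset /rp/ (2C), coda /j/ ok; σ2 onset /rp/ (2C), coda /∅/ ok → well-formed
[rem] — σ1 onset /r/, coda /m/ ok → well-formed
[ga] — σ1 onset /g/, coda /∅/ ok → well-formed
[mppu] — violates constraint 3: syllable 1 onset /mpp/ has 3 consonants (> 2) → ill-formed
[pgo] — σ1 onset /pg/ (2C), coda /∅/ ok → well-formed
[but.baj] — σ1 onset /b/, coda /t/ ok; σ2 onset /b/, coda /j/ ok → well-formed
Well-formed: [uj.pfa], [rpaj.rpu], [rem], [ga], [pgo], [but.baj] → 6.

6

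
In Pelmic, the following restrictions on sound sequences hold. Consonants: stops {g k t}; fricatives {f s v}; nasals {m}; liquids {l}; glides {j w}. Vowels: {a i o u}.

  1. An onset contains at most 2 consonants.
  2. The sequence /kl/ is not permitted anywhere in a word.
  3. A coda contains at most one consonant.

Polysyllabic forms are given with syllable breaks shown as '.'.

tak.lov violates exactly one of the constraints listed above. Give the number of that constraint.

tak.lov: contains banned sequence /kl/.
This is a violation of constraint 2: "The sequence /kl/ is not permitted anywhere in a word."
The remaining constraints (1, 3) are satisfied.

2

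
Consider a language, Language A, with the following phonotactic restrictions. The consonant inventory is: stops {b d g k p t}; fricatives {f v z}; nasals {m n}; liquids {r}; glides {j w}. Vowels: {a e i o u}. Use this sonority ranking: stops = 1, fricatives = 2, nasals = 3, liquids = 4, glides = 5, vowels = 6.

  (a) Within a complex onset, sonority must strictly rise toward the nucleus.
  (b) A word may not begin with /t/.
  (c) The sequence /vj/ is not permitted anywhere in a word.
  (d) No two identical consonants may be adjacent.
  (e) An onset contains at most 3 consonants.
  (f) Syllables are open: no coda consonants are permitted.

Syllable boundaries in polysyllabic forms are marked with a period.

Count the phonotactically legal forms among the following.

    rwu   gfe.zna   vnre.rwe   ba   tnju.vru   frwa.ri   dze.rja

6

rwu — σ1 onset /rw/ (4→5 rises), coda /∅/ ok → phonotactically legal
gfe.zna — σ1 onset /gf/ (1→2 rises), coda /∅/ ok; σ2 onset /zn/ (2→3 rises), coda /∅/ ok → phonotactically legal
vnre.rwe — σ1 onset /vnr/ (2→3→4 rises), coda /∅/ ok; σ2 onset /rw/ (4→5 rises), coda /∅/ ok → phonotactically legal
ba — σ1 onset /b/, coda /∅/ ok → phonotactically legal
tnju.vru — violates constraint (b): word begins with /t/ → phonotactically illegal
frwa.ri — σ1 onset /frw/ (2→4→5 rises), coda /∅/ ok; σ2 onset /r/, coda /∅/ ok → phonotactically legal
dze.rja — σ1 onset /dz/ (1→2 rises), coda /∅/ ok; σ2 onset /rj/ (4→5 rises), coda /∅/ ok → phonotactically legal
Phonotactically legal: rwu, gfe.zna, vnre.rwe, ba, frwa.ri, dze.rja → 6.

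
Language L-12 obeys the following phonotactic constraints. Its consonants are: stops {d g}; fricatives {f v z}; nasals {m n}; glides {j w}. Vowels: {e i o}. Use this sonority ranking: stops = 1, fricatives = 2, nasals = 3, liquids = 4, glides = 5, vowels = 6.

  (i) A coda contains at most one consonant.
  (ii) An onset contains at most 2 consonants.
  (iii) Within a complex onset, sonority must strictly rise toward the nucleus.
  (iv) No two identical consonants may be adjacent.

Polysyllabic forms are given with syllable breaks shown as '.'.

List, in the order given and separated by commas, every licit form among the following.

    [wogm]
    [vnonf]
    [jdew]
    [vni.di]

[wogm] — violates constraint (i): syllable 1 coda /gm/ has 2 consonants (> 1) → illicit
[vnonf] — violates constraint (i): syllable 1 coda /nf/ has 2 consonants (> 1) → illicit
[jdew] — violates constraint (iii): syllable 1 onset /jd/: /j/ (glide, 5) → /d/ (stop, 1) does not rise → illicit
[vni.di] — σ1 onset /vn/ (2→3 rises), coda /∅/ ok; σ2 onset /d/, coda /∅/ ok → licit

[vni.di]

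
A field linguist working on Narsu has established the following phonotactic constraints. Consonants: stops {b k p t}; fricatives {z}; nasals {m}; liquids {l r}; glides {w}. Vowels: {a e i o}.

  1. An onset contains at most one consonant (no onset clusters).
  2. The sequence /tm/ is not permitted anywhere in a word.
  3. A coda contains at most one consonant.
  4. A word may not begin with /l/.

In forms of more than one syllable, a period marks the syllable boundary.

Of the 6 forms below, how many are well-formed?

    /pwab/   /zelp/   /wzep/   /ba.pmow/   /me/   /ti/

/pwab/ — violates constraint 1: syllable 1 onset /pw/ has 2 consonants (> 1) → ill-formed
/zelp/ — violates constraint 3: syllable 1 coda /lp/ has 2 consonants (> 1) → ill-formed
/wzep/ — violates constraint 1: syllable 1 onset /wz/ has 2 consonants (> 1) → ill-formed
/ba.pmow/ — violates constraint 1: syllable 2 onset /pm/ has 2 consonants (> 1) → ill-formed
/me/ — σ1 onset /m/, coda /∅/ ok → well-formed
/ti/ — σ1 onset /t/, coda /∅/ ok → well-formed
Well-formed: /me/, /ti/ → 2.

2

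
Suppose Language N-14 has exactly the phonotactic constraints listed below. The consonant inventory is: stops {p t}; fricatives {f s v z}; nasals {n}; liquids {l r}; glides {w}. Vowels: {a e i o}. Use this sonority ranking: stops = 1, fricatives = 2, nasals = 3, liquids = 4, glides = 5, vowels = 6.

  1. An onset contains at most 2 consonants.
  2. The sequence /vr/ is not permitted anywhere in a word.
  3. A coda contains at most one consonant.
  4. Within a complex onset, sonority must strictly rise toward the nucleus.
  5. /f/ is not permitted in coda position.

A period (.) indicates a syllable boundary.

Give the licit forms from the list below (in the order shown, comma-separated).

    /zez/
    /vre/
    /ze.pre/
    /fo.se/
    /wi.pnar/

/zez/, /ze.pre/, /fo.se/, /wi.pnar/

/zez/ — σ1 onset /z/, coda /z/ ok → licit
/vre/ — violates constraint 2: contains banned sequence /vr/ → illicit
/ze.pre/ — σ1 onset /z/, coda /∅/ ok; σ2 onset /pr/ (1→4 rises), coda /∅/ ok → licit
/fo.se/ — σ1 onset /f/, coda /∅/ ok; σ2 onset /s/, coda /∅/ ok → licit
/wi.pnar/ — σ1 onset /w/, coda /∅/ ok; σ2 onset /pn/ (1→3 rises), coda /r/ ok → licit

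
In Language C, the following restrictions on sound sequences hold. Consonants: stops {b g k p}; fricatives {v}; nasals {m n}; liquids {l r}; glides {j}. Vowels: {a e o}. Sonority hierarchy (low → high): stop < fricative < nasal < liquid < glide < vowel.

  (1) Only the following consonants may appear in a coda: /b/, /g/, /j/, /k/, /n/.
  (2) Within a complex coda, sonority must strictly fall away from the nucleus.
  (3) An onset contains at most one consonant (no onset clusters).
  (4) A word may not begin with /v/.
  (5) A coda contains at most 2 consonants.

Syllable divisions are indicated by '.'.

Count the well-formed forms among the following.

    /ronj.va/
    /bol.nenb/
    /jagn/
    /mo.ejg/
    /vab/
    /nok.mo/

2

/ronj.va/ — violates constraint 2: syllable 1 coda /nj/: /n/ (nasal, 3) → /j/ (glide, 5) does not fall → ill-formed
/bol.nenb/ — violates constraint 1: syllable 1 coda contains /l/, which is not a licensed coda consonant → ill-formed
/jagn/ — violates constraint 2: syllable 1 coda /gn/: /g/ (stop, 1) → /n/ (nasal, 3) does not fall → ill-formed
/mo.ejg/ — σ1 onset /m/, coda /∅/ ok; σ2 onset /∅/, coda /jg/ (5→1 falls) ok → well-formed
/vab/ — violates constraint 4: word begins with /v/ → ill-formed
/nok.mo/ — σ1 onset /n/, coda /k/ ok; σ2 onset /m/, coda /∅/ ok → well-formed
Well-formed: /mo.ejg/, /nok.mo/ → 2.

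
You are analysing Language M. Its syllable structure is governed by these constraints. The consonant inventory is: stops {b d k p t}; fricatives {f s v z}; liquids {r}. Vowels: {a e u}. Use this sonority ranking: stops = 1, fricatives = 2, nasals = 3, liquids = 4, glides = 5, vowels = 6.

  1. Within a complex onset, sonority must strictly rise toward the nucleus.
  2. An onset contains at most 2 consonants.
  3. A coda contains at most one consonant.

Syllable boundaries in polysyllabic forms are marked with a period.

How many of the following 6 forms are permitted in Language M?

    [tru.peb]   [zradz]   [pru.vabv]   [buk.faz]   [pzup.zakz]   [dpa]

[tru.peb] — σ1 onset /tr/ (1→4 rises), coda /∅/ ok; σ2 onset /p/, coda /b/ ok → permitted
[zradz] — violates constraint 3: syllable 1 coda /dz/ has 2 consonants (> 1) → not permitted
[pru.vabv] — violates constraint 3: syllable 2 coda /bv/ has 2 consonants (> 1) → not permitted
[buk.faz] — σ1 onset /b/, coda /k/ ok; σ2 onset /f/, coda /z/ ok → permitted
[pzup.zakz] — violates constraint 3: syllable 2 coda /kz/ has 2 consonants (> 1) → not permitted
[dpa] — violates constraint 1: syllable 1 onset /dp/: /d/ (stop, 1) → /p/ (stop, 1) does not rise → not permitted
Permitted: [tru.peb], [buk.faz] → 2.

2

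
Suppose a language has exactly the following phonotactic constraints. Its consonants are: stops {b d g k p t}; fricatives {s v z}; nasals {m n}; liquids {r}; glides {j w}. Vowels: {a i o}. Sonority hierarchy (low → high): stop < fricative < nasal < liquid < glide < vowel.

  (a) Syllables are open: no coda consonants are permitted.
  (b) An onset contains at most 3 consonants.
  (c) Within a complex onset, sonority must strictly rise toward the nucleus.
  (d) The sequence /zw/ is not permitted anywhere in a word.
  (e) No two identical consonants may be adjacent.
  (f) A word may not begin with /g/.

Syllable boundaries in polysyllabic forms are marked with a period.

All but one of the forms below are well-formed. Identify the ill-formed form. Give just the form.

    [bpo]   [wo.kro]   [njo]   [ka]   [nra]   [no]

[bpo]

[bpo] — violates constraint (c): syllable 1 onset /bp/: /b/ (stop, 1) → /p/ (stop, 1) does not rise → ill-formed
[wo.kro] — σ1 onset /w/, coda /∅/ ok; σ2 onset /kr/ (1→4 rises), coda /∅/ ok → well-formed
[njo] — σ1 onset /nj/ (3→5 rises), coda /∅/ ok → well-formed
[ka] — σ1 onset /k/, coda /∅/ ok → well-formed
[nra] — σ1 onset /nr/ (3→4 rises), coda /∅/ ok → well-formed
[no] — σ1 onset /n/, coda /∅/ ok → well-formed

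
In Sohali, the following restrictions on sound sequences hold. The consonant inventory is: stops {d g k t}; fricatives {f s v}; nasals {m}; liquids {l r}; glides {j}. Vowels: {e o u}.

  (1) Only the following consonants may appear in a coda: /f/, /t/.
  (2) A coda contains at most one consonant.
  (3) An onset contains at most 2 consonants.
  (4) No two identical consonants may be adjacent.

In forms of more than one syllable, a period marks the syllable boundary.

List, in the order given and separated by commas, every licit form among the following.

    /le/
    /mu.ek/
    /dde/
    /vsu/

/le/, /vsu/

/le/ — σ1 onset /l/, coda /∅/ ok → licit
/mu.ek/ — violates constraint 1: syllable 2 coda contains /k/, which is not a licensed coda consonant → illicit
/dde/ — violates constraint 4: adjacent identical consonants /dd/ → illicit
/vsu/ — σ1 onset /vs/ (2C), coda /∅/ ok → licit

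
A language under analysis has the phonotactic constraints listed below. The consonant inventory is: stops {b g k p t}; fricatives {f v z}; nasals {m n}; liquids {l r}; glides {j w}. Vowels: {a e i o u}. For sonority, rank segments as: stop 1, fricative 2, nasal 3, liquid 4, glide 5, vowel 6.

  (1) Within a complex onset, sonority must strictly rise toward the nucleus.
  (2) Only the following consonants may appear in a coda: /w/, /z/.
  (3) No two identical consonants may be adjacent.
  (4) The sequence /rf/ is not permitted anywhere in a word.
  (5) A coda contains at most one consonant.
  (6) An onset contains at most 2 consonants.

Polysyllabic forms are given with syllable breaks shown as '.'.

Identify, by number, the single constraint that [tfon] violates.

2

[tfon]: syllable 1 coda contains /n/, which is not a licensed coda consonant.
This is a violation of constraint 2: "Only the following consonants may appear in a coda: /w/, /z/."
The remaining constraints (1, 3, 4, 5, 6) are satisfied.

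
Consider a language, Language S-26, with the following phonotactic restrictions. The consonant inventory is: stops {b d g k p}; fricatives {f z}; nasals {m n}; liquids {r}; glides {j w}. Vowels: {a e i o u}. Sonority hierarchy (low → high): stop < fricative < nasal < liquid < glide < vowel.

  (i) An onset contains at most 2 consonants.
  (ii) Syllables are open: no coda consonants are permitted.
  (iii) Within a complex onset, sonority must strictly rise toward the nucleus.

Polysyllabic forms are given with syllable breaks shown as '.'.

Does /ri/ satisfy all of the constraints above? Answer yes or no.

yes

/ri/ — σ1 onset /r/, coda /∅/ ok → permitted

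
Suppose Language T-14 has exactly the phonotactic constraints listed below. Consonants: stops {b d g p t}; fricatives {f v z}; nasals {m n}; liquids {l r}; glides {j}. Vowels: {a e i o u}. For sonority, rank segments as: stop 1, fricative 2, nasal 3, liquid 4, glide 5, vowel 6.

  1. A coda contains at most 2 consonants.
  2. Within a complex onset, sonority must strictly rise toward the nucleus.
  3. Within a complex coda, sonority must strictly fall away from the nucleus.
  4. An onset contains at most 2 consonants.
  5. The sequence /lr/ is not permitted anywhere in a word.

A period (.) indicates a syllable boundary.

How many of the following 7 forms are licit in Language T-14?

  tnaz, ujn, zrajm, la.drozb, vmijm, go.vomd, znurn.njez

7

tnaz — σ1 onset /tn/ (1→3 rises), coda /z/ ok → licit
ujn — σ1 onset /∅/, coda /jn/ (5→3 falls) ok → licit
zrajm — σ1 onset /zr/ (2→4 rises), coda /jm/ (5→3 falls) ok → licit
la.drozb — σ1 onset /l/, coda /∅/ ok; σ2 onset /dr/ (1→4 rises), coda /zb/ (2→1 falls) ok → licit
vmijm — σ1 onset /vm/ (2→3 rises), coda /jm/ (5→3 falls) ok → licit
go.vomd — σ1 onset /g/, coda /∅/ ok; σ2 onset /v/, coda /md/ (3→1 falls) ok → licit
znurn.njez — σ1 onset /zn/ (2→3 rises), coda /rn/ (4→3 falls) ok; σ2 onset /nj/ (3→5 rises), coda /z/ ok → licit
Licit: tnaz, ujn, zrajm, la.drozb, vmijm, go.vomd, znurn.njez → 7.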